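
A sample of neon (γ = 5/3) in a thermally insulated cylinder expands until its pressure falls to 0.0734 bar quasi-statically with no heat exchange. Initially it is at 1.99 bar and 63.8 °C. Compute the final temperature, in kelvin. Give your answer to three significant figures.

T₂ ≈ 90.0 K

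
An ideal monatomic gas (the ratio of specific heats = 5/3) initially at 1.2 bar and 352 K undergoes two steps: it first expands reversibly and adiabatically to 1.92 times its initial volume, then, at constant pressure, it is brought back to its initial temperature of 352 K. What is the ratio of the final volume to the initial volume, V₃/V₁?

Adiabatic step: V₂/V₁ = 1.92; T₂ = T₁·(1/1.92)^(2/3) = 227.9 K.
Isobaric step: V₃/V₂ = T₃/T₂ = 352/227.9.
V₃/V₁ = (V₂/V₁)(V₃/V₂) = 1.92 × (352/227.9) = 2.966.

V₃/V₁ ≈ 2.97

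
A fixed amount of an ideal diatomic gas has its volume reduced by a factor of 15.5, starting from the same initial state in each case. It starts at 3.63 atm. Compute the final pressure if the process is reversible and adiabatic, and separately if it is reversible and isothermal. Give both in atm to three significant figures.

adiabatic: 168 atm; isothermal: 56.3 atm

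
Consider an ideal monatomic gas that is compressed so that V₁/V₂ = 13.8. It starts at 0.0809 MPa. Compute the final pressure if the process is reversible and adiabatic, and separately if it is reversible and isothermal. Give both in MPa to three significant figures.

adiabatic: 6.42 MPa; isothermal: 1.12 MPa

For a monatomic ideal gas γ = 5/3.
Isothermal: P₂ = P₁(V₁/V₂) = 0.0809×13.8 = 1.116 MPa.
Adiabatic: P₂ = P₁(V₁/V₂)^γ = 0.0809×13.8^(5/3) = 6.423 MPa.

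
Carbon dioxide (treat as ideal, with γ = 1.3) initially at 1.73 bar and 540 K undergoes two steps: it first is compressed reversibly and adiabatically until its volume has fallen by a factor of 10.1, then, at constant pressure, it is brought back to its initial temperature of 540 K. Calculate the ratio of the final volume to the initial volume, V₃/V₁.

Adiabatic step: V₂/V₁ = 0.09901; T₂ = T₁·10.1^(0.3) = 1081 K.
Isobaric step: V₃/V₂ = T₃/T₂ = 540/1081.
V₃/V₁ = (V₂/V₁)(V₃/V₂) = 0.09901 × (540/1081) = 0.04947.

V₃/V₁ ≈ 0.0495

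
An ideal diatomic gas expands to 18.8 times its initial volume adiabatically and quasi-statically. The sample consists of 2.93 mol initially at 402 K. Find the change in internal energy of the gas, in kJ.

ΔU ≈ -16.9 kJ

Adiabatic: T₁V₁^(γ−1) = T₂V₂^(γ−1) ⇒ T₂ = T₁ (V₁/V₂)^(γ−1).
γ = 7/5 for a diatomic ideal gas, so γ−1 = 2/5.
T₂ = 402 × (1/18.8)^(2/5) = 124.3 K.
Q = 0, so ΔU = W_on_gas = nCᵥΔT with Cᵥ = R/(γ−1) = 20.79 J/(mol·K).
ΔU = 2.93 × 20.79 × (124.3 − 402) = -16910 J.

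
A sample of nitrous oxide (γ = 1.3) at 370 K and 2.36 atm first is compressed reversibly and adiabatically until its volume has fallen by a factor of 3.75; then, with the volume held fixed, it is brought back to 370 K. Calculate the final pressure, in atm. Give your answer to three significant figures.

Adiabatic step (PV^γ = const): P₂ = 2.36×3.75^(1.3) = 13.16 atm; T₂ = 370×3.75^(0.3) = 550.1 K.
Isochoric: P₃ = P₂(T₃/T₂) = 13.16 × (370/550.1) = 8.85 atm.

P₃ ≈ 8.85 atm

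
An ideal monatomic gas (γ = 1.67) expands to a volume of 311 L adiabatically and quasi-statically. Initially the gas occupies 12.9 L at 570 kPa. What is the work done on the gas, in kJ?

W ≈ -9.67 kJ

P₂ = P₁(V₁/V₂)^γ = 570×(12.9/311)^(1.67) = 2.803 kPa.
For a reversible adiabat, W_by_gas = (P₁V₁ − P₂V₂)/(γ−1).
W_by = (570000×0.0129 − 2803×0.311) / (0.67) = 9673 J.
W_on_gas = −W_by = -9673 J.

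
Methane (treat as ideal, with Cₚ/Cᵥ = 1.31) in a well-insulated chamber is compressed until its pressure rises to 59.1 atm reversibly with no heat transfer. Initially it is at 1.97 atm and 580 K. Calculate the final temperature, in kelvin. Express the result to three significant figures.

T₂ ≈ 1300 K

Along an adiabat T P^((1−γ)/γ) is constant, so T₂ = T₁ (P₂/P₁)^((γ−1)/γ).
T₂ = 580 × (59.1/1.97)^(0.237) = 1297 K.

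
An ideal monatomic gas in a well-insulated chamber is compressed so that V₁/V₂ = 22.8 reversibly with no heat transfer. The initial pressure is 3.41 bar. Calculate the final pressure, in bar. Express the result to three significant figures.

P₂ ≈ 625 bar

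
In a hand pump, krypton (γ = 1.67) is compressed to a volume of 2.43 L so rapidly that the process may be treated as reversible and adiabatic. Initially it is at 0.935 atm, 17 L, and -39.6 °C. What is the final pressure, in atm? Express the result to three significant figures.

Adiabatic: P₁V₁^γ = P₂V₂^γ ⇒ P₂ = P₁ (V₁/V₂)^γ.
P₂ = 0.935 × (17/2.43)^(1.67) = 24.08 atm.

P₂ ≈ 24.1 atm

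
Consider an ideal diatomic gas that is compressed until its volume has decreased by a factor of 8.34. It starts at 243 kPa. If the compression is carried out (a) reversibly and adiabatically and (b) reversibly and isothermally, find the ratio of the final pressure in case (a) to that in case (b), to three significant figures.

For a diatomic ideal gas γ = 7/5.
Isothermal: P_b = P₁(V₁/V₂) = 243×8.34.
Adiabatic: P_a = P₁(V₁/V₂)^γ = 243×8.34^(7/5).
P_a/P_b = (V₁/V₂)^(γ−1) = 8.34^(2/5) = 2.336.

P_adiabatic / P_isothermal ≈ 2.34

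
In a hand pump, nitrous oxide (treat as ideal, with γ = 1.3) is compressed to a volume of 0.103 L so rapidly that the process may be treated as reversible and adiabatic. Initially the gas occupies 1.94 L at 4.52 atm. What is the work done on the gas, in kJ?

W ≈ 4.18 kJ

P₂ = P₁(V₁/V₂)^γ = 4.52×(1.94/0.103)^(1.3) = 205.4 atm.
For a reversible adiabat, W_by_gas = (P₁V₁ − P₂V₂)/(γ−1).
W_by = (458000×0.00194 − 2.081×10^7×0.000103) / (0.3) = -4184 J.
W_on_gas = −W_by = 4184 J.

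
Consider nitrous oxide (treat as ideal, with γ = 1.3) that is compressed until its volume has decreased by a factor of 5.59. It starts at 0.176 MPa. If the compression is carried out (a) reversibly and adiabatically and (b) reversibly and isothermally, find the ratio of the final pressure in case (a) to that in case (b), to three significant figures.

P_adiabatic / P_isothermal ≈ 1.68

Isothermal: P_b = P₁(V₁/V₂) = 0.176×5.59.
Adiabatic: P_a = P₁(V₁/V₂)^γ = 0.176×5.59^(1.3).
P_a/P_b = (V₁/V₂)^(γ−1) = 5.59^(0.3) = 1.676.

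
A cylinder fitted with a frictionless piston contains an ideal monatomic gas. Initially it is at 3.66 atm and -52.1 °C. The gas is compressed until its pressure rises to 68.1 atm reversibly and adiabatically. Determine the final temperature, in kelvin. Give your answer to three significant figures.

T₂ ≈ 712 K

Along an adiabat T P^((1−γ)/γ) is constant, so T₂ = T₁ (P₂/P₁)^((γ−1)/γ).
For a monatomic ideal gas γ = 5/3, so (γ−1)/γ = 2/5.
T₁ = -52.1 °C = 221 K.
T₂ = 221 × (68.1/3.66)^(2/5) = 711.8 K.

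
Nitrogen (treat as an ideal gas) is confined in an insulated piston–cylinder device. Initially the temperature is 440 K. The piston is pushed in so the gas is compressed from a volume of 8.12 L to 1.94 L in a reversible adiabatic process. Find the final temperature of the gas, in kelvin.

T₂ ≈ 780 K

Adiabatic: T₁V₁^(γ−1) = T₂V₂^(γ−1) ⇒ T₂ = T₁ (V₁/V₂)^(γ−1).
For a diatomic ideal gas γ = 7/5, so γ−1 = 2/5.
T₂ = 440 × (8.12/1.94)^(2/5) = 780.1 K.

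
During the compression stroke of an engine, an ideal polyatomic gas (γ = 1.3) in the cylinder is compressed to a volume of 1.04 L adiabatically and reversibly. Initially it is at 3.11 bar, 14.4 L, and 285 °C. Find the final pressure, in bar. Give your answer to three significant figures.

P₂ ≈ 94.7 bar

Since PV^γ is constant along a reversible adiabat, P₂ = P₁ (V₁/V₂)^γ.
P₂ = 3.11 × (14.4/1.04)^(1.3) = 94.73 bar.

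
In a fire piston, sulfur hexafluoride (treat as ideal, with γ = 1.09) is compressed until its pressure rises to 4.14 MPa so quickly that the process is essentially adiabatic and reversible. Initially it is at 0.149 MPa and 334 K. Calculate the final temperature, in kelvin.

T₂ ≈ 440 K

Along an adiabat T P^((1−γ)/γ) is constant, so T₂ = T₁ (P₂/P₁)^((γ−1)/γ).
T₂ = 334 × (4.14/0.149)^(0.0826) = 439.5 K.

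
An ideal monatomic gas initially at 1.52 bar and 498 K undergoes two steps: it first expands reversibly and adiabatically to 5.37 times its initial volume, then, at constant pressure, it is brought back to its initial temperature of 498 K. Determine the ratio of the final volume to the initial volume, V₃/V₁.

For a monatomic ideal gas γ = 5/3.
Adiabatic step: V₂/V₁ = 5.37; T₂ = T₁·(1/5.37)^(2/3) = 162.4 K.
Isobaric step: V₃/V₂ = T₃/T₂ = 498/162.4.
V₃/V₁ = (V₂/V₁)(V₃/V₂) = 5.37 × (498/162.4) = 16.47.

V₃/V₁ ≈ 16.5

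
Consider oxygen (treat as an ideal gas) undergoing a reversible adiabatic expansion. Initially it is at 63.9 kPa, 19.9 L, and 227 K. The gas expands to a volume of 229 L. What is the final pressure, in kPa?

Since PV^γ is constant along a reversible adiabat, P₂ = P₁ (V₁/V₂)^γ.
γ = 7/5 for a diatomic ideal gas.
P₂ = 63.9 × (19.9/229)^(7/5) = 2.09 kPa.

P₂ ≈ 2.09 kPa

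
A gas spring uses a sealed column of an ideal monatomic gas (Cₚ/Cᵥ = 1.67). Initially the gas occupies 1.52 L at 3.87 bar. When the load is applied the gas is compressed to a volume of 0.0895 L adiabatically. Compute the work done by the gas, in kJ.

W ≈ -4.98 kJ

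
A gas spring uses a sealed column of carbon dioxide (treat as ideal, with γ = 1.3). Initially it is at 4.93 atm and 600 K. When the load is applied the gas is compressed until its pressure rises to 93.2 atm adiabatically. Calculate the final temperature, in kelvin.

Along an adiabat T P^((1−γ)/γ) is constant, so T₂ = T₁ (P₂/P₁)^((γ−1)/γ).
T₂ = 600 × (93.2/4.93)^(0.231) = 1182 K.

T₂ ≈ 1180 K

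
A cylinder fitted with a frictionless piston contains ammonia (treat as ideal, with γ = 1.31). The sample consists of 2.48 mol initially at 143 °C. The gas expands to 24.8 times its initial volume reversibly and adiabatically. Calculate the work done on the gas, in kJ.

Adiabatic: T₁V₁^(γ−1) = T₂V₂^(γ−1) ⇒ T₂ = T₁ (V₁/V₂)^(γ−1).
T₁ = 143 °C = 416.1 K.
T₂ = 416.1 × (1/24.8)^(0.31) = 153.8 K.
Q = 0, so ΔU = W_on_gas = nCᵥΔT with Cᵥ = R/(γ−1) = 26.82 J/(mol·K).
ΔU = 2.48 × 26.82 × (153.8 − 416.1) = -17450 J.

W ≈ -17.4 kJ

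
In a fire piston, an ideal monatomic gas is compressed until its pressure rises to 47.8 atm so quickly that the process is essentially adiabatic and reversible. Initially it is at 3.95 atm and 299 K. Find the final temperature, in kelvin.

Along an adiabat T P^((1−γ)/γ) is constant, so T₂ = T₁ (P₂/P₁)^((γ−1)/γ).
For a monatomic ideal gas γ = 5/3, so (γ−1)/γ = 2/5.
T₂ = 299 × (47.8/3.95)^(2/5) = 810.6 K.

T₂ ≈ 811 K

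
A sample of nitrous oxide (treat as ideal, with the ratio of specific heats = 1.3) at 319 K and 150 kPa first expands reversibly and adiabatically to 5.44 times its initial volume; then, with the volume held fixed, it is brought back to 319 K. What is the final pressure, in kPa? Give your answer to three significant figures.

P₃ ≈ 27.6 kPa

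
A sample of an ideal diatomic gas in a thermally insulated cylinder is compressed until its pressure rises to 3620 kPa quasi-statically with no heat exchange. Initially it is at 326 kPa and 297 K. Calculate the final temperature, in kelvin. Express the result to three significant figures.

T₂ ≈ 591 K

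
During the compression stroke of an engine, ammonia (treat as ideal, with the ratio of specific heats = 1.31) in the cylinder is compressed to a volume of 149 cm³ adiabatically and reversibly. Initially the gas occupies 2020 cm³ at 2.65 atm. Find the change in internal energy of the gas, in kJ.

ΔU ≈ 2.18 kJ

P₂ = P₁(V₁/V₂)^γ = 2.65×(2020/149)^(1.31) = 80.61 atm.
For a reversible adiabat, W_by_gas = (P₁V₁ − P₂V₂)/(γ−1).
W_by = (268500×0.00202 − 8.168×10^6×0.000149) / (0.31) = -2176 J.
Q = 0 ⇒ ΔU = −W_by = 2176 J.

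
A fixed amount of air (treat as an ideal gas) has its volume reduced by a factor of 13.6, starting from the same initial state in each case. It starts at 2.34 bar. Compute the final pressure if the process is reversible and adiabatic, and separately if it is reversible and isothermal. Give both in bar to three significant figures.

adiabatic: 90.4 bar; isothermal: 31.8 bar

For a diatomic ideal gas γ = 7/5.
Isothermal: P₂ = P₁(V₁/V₂) = 2.34×13.6 = 31.82 bar.
Adiabatic: P₂ = P₁(V₁/V₂)^γ = 2.34×13.6^(7/5) = 90.4 bar.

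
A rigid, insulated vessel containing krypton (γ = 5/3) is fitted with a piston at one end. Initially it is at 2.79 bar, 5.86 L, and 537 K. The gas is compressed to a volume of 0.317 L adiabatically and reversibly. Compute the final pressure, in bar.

Adiabatic: P₁V₁^γ = P₂V₂^γ ⇒ P₂ = P₁ (V₁/V₂)^γ.
P₂ = 2.79 × (5.86/0.317)^(5/3) = 360.6 bar.

P₂ ≈ 361 bar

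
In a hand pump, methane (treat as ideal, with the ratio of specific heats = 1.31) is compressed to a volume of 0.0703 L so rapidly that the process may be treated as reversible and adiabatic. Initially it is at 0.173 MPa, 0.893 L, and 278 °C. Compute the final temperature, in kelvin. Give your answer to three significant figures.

T₂ ≈ 1210 K

For a reversible adiabat TV^(γ−1) is constant, so T₂ = T₁ (V₁/V₂)^(γ−1).
T₁ = 278 °C = 551.1 K.
T₂ = 551.1 × (0.893/0.0703)^(0.31) = 1212 K.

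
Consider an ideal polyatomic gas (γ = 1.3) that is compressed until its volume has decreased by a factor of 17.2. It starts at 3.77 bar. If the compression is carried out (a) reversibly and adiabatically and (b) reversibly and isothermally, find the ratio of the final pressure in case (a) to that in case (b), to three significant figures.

P_adiabatic / P_isothermal ≈ 2.35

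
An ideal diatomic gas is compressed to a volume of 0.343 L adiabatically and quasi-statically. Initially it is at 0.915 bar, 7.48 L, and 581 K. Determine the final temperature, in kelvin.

Adiabatic: T₁V₁^(γ−1) = T₂V₂^(γ−1) ⇒ T₂ = T₁ (V₁/V₂)^(γ−1).
γ = 7/5 for a diatomic ideal gas.
T₂ = 581 × (7.48/0.343)^(2/5) = 1994 K.

T₂ ≈ 1990 K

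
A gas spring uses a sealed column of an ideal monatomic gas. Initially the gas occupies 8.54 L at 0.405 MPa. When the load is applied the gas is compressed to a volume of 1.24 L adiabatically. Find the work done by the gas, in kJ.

γ = 5/3 for a monatomic ideal gas.
P₂ = P₁(V₁/V₂)^γ = 0.405×(8.54/1.24)^(5/3) = 10.1 MPa.
For a reversible adiabat, W_by_gas = (P₁V₁ − P₂V₂)/(γ−1).
W_by = (405000×0.00854 − 1.01×10^7×0.00124) / (2/3) = -13590 J.

W ≈ -13.6 kJ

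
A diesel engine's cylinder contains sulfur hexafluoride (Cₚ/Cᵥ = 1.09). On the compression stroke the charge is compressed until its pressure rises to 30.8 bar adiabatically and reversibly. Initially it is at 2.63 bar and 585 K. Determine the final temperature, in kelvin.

T₂ ≈ 717 K

Along an adiabat T P^((1−γ)/γ) is constant, so T₂ = T₁ (P₂/P₁)^((γ−1)/γ).
T₂ = 585 × (30.8/2.63)^(0.0826) = 716.8 K.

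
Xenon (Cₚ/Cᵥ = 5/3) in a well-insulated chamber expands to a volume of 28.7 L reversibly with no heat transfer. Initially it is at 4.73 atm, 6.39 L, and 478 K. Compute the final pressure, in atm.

P₂ ≈ 0.387 atm

Since PV^γ is constant along a reversible adiabat, P₂ = P₁ (V₁/V₂)^γ.
P₂ = 4.73 × (6.39/28.7)^(5/3) = 0.3869 atm.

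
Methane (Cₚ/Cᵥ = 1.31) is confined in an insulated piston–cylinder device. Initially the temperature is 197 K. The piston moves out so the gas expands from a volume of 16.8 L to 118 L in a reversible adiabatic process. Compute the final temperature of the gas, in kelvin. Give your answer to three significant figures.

Adiabatic: T₁V₁^(γ−1) = T₂V₂^(γ−1) ⇒ T₂ = T₁ (V₁/V₂)^(γ−1).
T₂ = 197 × (16.8/118)^(0.31) = 107.7 K.

T₂ ≈ 108 K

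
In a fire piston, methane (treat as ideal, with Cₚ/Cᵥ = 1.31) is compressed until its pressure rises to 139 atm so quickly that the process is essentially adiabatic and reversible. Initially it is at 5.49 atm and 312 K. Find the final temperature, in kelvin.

T₂ ≈ 670 K

Adiabatic: T₂/T₁ = (P₂/P₁)^((γ−1)/γ).
T₂ = 312 × (139/5.49)^(0.237) = 670.3 K.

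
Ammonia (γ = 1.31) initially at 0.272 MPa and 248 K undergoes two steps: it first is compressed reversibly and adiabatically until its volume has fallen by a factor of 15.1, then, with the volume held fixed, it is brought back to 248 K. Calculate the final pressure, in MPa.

Adiabatic step (PV^γ = const): P₂ = 0.272×15.1^(1.31) = 9.529 MPa; T₂ = 248×15.1^(0.31) = 575.4 K.
Isochoric: P₃ = P₂(T₃/T₂) = 9.529 × (248/575.4) = 4.107 MPa.

P₃ ≈ 4.11 MPa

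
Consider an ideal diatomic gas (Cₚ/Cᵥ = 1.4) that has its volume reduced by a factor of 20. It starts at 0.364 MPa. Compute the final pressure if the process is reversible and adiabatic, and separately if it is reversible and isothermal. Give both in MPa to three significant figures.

Isothermal: P₂ = P₁(V₁/V₂) = 0.364×20 = 7.28 MPa.
Adiabatic: P₂ = P₁(V₁/V₂)^γ = 0.364×20^(1.4) = 24.13 MPa.

adiabatic: 24.1 MPa; isothermal: 7.28 MPa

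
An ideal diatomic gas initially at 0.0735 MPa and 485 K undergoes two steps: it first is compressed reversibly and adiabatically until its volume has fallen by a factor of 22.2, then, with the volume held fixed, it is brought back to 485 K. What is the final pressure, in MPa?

For a diatomic ideal gas γ = 7/5.
Adiabatic step (PV^γ = const): P₂ = 0.0735×22.2^(7/5) = 5.639 MPa; T₂ = 485×22.2^(2/5) = 1676 K.
Isochoric: P₃ = P₂(T₃/T₂) = 5.639 × (485/1676) = 1.632 MPa.

P₃ ≈ 1.63 MPa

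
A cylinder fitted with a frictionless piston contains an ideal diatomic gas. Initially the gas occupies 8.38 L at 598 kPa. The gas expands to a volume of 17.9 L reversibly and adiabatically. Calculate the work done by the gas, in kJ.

W ≈ 3.28 kJ

γ = 7/5 for a diatomic ideal gas.
P₂ = P₁(V₁/V₂)^γ = 598×(8.38/17.9)^(7/5) = 206.7 kPa.
For a reversible adiabat, W_by_gas = (P₁V₁ − P₂V₂)/(γ−1).
W_by = (598000×0.00838 − 206700×0.0179) / (2/5) = 3280 J.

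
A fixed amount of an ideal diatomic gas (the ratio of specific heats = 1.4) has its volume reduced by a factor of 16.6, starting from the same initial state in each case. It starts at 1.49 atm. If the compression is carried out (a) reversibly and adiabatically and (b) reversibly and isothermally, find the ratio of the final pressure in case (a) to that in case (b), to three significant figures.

Isothermal: P_b = P₁(V₁/V₂) = 1.49×16.6.
Adiabatic: P_a = P₁(V₁/V₂)^γ = 1.49×16.6^(1.4).
P_a/P_b = (V₁/V₂)^(γ−1) = 16.6^(0.4) = 3.076.

P_adiabatic / P_isothermal ≈ 3.08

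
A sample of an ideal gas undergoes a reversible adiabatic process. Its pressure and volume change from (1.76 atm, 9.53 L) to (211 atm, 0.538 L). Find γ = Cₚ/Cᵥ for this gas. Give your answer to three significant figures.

γ ≈ 1.67

PV^γ = const ⇒ γ = ln(P₂/P₁) / ln(V₁/V₂).
γ = ln(211/1.76) / ln(9.53/0.538) = 1.665.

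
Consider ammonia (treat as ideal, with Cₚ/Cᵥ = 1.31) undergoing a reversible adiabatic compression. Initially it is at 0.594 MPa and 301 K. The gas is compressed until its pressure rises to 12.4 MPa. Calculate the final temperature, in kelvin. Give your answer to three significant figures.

T₂ ≈ 618 K

Adiabatic: T₂/T₁ = (P₂/P₁)^((γ−1)/γ).
T₂ = 301 × (12.4/0.594)^(0.237) = 617.8 K.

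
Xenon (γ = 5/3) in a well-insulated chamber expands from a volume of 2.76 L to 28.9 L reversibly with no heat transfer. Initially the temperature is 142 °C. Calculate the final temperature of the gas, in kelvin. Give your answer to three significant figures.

T₂ ≈ 86.7 K

For a reversible adiabat TV^(γ−1) is constant, so T₂ = T₁ (V₁/V₂)^(γ−1).
T₁ = 142 °C = 415.1 K.
T₂ = 415.1 × (2.76/28.9)^(2/3) = 86.74 K.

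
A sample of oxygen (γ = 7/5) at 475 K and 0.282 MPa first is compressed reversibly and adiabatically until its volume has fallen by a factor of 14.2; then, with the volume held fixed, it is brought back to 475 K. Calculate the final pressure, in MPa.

P₃ ≈ 4.00 MPa

Adiabatic step (PV^γ = const): P₂ = 0.282×14.2^(7/5) = 11.57 MPa; T₂ = 475×14.2^(2/5) = 1373 K.
Isochoric: P₃ = P₂(T₃/T₂) = 11.57 × (475/1373) = 4.004 MPa.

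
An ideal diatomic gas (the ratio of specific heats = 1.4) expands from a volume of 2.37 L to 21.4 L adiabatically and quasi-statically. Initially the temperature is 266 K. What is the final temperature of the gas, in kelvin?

T₂ ≈ 110 K

Adiabatic: T₁V₁^(γ−1) = T₂V₂^(γ−1) ⇒ T₂ = T₁ (V₁/V₂)^(γ−1).
T₂ = 266 × (2.37/21.4)^(0.4) = 110.3 K.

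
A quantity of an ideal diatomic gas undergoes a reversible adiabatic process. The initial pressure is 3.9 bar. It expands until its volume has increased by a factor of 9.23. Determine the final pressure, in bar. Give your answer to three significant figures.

P₂ ≈ 0.174 bar

Adiabatic: P₁V₁^γ = P₂V₂^γ ⇒ P₂ = P₁ (V₁/V₂)^γ.
For a diatomic ideal gas γ = 7/5.
P₂ = 3.9 × (1/9.23)^(7/5) = 0.1737 bar.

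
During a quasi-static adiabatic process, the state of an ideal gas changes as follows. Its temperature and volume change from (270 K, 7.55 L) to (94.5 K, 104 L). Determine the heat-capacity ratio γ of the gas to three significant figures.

γ ≈ 1.40

TV^(γ−1) = const ⇒ γ − 1 = ln(T₂/T₁) / ln(V₁/V₂).
γ = 1 + ln(94.5/270) / ln(7.55/104) = 1.4.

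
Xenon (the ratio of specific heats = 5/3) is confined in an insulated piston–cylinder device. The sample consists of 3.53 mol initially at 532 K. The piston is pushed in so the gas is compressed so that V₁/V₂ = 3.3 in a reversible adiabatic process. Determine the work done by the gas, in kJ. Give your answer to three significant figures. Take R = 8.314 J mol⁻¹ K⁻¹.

W ≈ -28.5 kJ

Adiabatic: T₁V₁^(γ−1) = T₂V₂^(γ−1) ⇒ T₂ = T₁ (V₁/V₂)^(γ−1).
T₂ = 532 × 3.3^(2/3) = 1179 K.
Q = 0, so ΔU = W_on_gas = nCᵥΔT with Cᵥ = R/(γ−1) = 12.47 J/(mol·K).
ΔU = 3.53 × 12.47 × (1179 − 532) = 28490 J.
Work done by the gas = −ΔU = -28490 J.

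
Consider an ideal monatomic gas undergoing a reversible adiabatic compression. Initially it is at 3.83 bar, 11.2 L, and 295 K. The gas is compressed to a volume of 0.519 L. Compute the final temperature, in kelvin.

For a reversible adiabat TV^(γ−1) is constant, so T₂ = T₁ (V₁/V₂)^(γ−1).
γ = 5/3 for a monatomic ideal gas.
T₂ = 295 × (11.2/0.519)^(2/3) = 2287 K.

T₂ ≈ 2290 K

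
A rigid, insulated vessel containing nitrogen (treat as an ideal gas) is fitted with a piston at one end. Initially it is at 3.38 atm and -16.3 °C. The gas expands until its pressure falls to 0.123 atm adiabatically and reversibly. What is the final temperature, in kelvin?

T₂ ≈ 99.7 K

Along an adiabat T P^((1−γ)/γ) is constant, so T₂ = T₁ (P₂/P₁)^((γ−1)/γ).
For a diatomic ideal gas γ = 7/5, so (γ−1)/γ = 2/7.
T₁ = -16.3 °C = 256.8 K.
T₂ = 256.8 × (0.123/3.38)^(2/7) = 99.66 K.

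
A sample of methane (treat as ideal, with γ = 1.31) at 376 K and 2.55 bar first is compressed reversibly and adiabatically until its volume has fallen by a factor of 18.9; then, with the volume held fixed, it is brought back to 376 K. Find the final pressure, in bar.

Adiabatic step (PV^γ = const): P₂ = 2.55×18.9^(1.31) = 119.9 bar; T₂ = 376×18.9^(0.31) = 935.2 K.
Isochoric: P₃ = P₂(T₃/T₂) = 119.9 × (376/935.2) = 48.19 bar.

P₃ ≈ 48.2 bar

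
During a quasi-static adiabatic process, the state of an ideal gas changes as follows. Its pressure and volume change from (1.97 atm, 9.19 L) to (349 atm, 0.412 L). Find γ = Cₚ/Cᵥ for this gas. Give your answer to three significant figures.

PV^γ = const ⇒ γ = ln(P₂/P₁) / ln(V₁/V₂).
γ = ln(349/1.97) / ln(9.19/0.412) = 1.667.

γ ≈ 1.67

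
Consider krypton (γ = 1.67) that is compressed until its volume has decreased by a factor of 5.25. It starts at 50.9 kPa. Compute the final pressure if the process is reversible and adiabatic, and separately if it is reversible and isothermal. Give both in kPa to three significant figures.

Isothermal: P₂ = P₁(V₁/V₂) = 50.9×5.25 = 267.2 kPa.
Adiabatic: P₂ = P₁(V₁/V₂)^γ = 50.9×5.25^(1.67) = 811.7 kPa.

adiabatic: 812 kPa; isothermal: 267 kPa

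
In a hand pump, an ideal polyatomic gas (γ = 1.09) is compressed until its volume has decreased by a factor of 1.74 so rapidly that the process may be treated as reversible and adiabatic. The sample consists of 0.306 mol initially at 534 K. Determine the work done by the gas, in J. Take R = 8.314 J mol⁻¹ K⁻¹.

W ≈ -772 J

Adiabatic: T₁V₁^(γ−1) = T₂V₂^(γ−1) ⇒ T₂ = T₁ (V₁/V₂)^(γ−1).
T₂ = 534 × 1.74^(0.09) = 561.3 K.
Q = 0, so ΔU = W_on_gas = nCᵥΔT with Cᵥ = R/(γ−1) = 92.38 J/(mol·K).
ΔU = 0.306 × 92.38 × (561.3 − 534) = 771.5 J.
Work done by the gas = −ΔU = -771.5 J.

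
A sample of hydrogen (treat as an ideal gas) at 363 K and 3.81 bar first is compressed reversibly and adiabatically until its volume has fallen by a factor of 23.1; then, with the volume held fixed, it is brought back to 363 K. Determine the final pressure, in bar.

P₃ ≈ 88.0 bar

For a diatomic ideal gas γ = 7/5.
Adiabatic step (PV^γ = const): P₂ = 3.81×23.1^(7/5) = 309 bar; T₂ = 363×23.1^(2/5) = 1275 K.
Isochoric: P₃ = P₂(T₃/T₂) = 309 × (363/1275) = 88.01 bar.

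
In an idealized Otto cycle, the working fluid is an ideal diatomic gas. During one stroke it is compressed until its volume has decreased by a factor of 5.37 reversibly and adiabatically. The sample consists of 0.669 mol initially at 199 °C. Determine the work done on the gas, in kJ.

Adiabatic: T₁V₁^(γ−1) = T₂V₂^(γ−1) ⇒ T₂ = T₁ (V₁/V₂)^(γ−1).
γ = 7/5 for a diatomic ideal gas, so γ−1 = 2/5.
T₁ = 199 °C = 472.1 K.
T₂ = 472.1 × 5.37^(2/5) = 924.8 K.
Q = 0, so ΔU = W_on_gas = nCᵥΔT with Cᵥ = R/(γ−1) = 20.79 J/(mol·K).
ΔU = 0.669 × 20.79 × (924.8 − 472.1) = 6295 J.

W ≈ 6.29 kJ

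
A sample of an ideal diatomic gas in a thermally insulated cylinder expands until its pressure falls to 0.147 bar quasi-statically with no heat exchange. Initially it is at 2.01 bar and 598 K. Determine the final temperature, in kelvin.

Adiabatic: T₂/T₁ = (P₂/P₁)^((γ−1)/γ).
For a diatomic ideal gas γ = 7/5, so (γ−1)/γ = 2/7.
T₂ = 598 × (0.147/2.01)^(2/7) = 283.2 K.

T₂ ≈ 283 K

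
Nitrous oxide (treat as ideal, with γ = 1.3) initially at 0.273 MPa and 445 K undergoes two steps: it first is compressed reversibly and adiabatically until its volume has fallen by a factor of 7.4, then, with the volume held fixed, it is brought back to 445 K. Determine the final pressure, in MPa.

P₃ ≈ 2.02 MPa

Adiabatic step (PV^γ = const): P₂ = 0.273×7.4^(1.3) = 3.683 MPa; T₂ = 445×7.4^(0.3) = 811.2 K.
Isochoric: P₃ = P₂(T₃/T₂) = 3.683 × (445/811.2) = 2.02 MPa.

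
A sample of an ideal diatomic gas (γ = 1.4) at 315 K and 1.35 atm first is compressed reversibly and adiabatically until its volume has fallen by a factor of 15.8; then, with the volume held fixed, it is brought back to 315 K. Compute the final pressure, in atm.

P₃ ≈ 21.3 atm

Adiabatic step (PV^γ = const): P₂ = 1.35×15.8^(1.4) = 64.34 atm; T₂ = 315×15.8^(0.4) = 950.1 K.
Isochoric: P₃ = P₂(T₃/T₂) = 64.34 × (315/950.1) = 21.33 atm.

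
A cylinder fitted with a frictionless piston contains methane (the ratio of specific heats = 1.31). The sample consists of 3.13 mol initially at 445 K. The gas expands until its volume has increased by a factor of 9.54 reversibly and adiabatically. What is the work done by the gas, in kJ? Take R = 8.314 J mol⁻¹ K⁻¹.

W ≈ 18.8 kJ

For a reversible adiabat TV^(γ−1) is constant, so T₂ = T₁ (V₁/V₂)^(γ−1).
T₂ = 445 × (1/9.54)^(0.31) = 221.2 K.
Q = 0, so ΔU = W_on_gas = nCᵥΔT with Cᵥ = R/(γ−1) = 26.82 J/(mol·K).
ΔU = 3.13 × 26.82 × (221.2 − 445) = -18790 J.
Work done by the gas = −ΔU = 18790 J.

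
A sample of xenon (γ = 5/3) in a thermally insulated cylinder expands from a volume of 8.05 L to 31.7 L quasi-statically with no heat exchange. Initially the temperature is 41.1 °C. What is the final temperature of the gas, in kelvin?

For a reversible adiabat TV^(γ−1) is constant, so T₂ = T₁ (V₁/V₂)^(γ−1).
T₁ = 41.1 °C = 314.2 K.
T₂ = 314.2 × (8.05/31.7)^(2/3) = 126 K.

T₂ ≈ 126 K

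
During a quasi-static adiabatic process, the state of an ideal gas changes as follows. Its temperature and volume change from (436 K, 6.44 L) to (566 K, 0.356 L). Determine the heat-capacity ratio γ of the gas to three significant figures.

γ ≈ 1.09

TV^(γ−1) = const ⇒ γ − 1 = ln(T₂/T₁) / ln(V₁/V₂).
γ = 1 + ln(566/436) / ln(6.44/0.356) = 1.09.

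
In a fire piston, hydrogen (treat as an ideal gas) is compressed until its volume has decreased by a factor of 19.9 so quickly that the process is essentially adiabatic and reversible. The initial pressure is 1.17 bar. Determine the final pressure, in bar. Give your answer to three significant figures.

Since PV^γ is constant along a reversible adiabat, P₂ = P₁ (V₁/V₂)^γ.
For a diatomic ideal gas γ = 7/5.
P₂ = 1.17 × 19.9^(7/5) = 77.02 bar.

P₂ ≈ 77.0 bar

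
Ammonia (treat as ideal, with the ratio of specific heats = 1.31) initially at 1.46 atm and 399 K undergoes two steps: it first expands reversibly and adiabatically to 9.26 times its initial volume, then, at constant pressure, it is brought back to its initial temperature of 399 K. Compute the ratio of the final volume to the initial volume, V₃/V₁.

V₃/V₁ ≈ 18.5

Adiabatic step: V₂/V₁ = 9.26; T₂ = T₁·(1/9.26)^(0.31) = 200.1 K.
Isobaric step: V₃/V₂ = T₃/T₂ = 399/200.1.
V₃/V₁ = (V₂/V₁)(V₃/V₂) = 9.26 × (399/200.1) = 18.46.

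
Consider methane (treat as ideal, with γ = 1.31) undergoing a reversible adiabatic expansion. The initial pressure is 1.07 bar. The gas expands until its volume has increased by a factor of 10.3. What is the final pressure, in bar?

Since PV^γ is constant along a reversible adiabat, P₂ = P₁ (V₁/V₂)^γ.
P₂ = 1.07 × (1/10.3)^(1.31) = 0.05042 bar.

P₂ ≈ 0.0504 bar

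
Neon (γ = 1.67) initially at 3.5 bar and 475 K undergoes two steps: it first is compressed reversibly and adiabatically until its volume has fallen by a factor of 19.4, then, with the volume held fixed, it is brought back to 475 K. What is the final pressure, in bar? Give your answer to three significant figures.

P₃ ≈ 67.9 bar

Adiabatic step (PV^γ = const): P₂ = 3.5×19.4^(1.67) = 495.1 bar; T₂ = 475×19.4^(0.67) = 3464 K.
Isochoric: P₃ = P₂(T₃/T₂) = 495.1 × (475/3464) = 67.9 bar.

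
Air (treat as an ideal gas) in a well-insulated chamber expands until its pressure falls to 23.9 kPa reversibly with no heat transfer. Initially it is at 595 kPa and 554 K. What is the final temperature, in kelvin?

Adiabatic: T₂/T₁ = (P₂/P₁)^((γ−1)/γ).
For a diatomic ideal gas γ = 7/5, so (γ−1)/γ = 2/7.
T₂ = 554 × (23.9/595)^(2/7) = 221.1 K.

T₂ ≈ 221 K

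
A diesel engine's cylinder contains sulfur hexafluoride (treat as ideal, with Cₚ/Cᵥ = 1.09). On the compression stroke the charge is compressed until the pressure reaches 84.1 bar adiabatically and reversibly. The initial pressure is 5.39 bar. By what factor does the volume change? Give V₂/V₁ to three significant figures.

V₂/V₁ ≈ 0.0804

From PV^γ = const, V₂/V₁ = (P₁/P₂)^(1/γ).
V₂/V₁ = (5.39/84.1)^(0.917) = 0.08041.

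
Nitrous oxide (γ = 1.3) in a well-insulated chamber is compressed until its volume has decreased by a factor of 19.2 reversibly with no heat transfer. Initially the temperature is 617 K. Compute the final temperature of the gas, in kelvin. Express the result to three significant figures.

Adiabatic: T₁V₁^(γ−1) = T₂V₂^(γ−1) ⇒ T₂ = T₁ (V₁/V₂)^(γ−1).
T₂ = 617 × 19.2^(0.3) = 1497 K.

T₂ ≈ 1500 K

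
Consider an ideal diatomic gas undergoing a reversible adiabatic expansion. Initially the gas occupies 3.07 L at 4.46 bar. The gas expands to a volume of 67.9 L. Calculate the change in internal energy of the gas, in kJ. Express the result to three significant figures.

ΔU ≈ -2.43 kJ

γ = 7/5 for a diatomic ideal gas.
P₂ = P₁(V₁/V₂)^γ = 4.46×(3.07/67.9)^(7/5) = 0.05844 bar.
For a reversible adiabat, W_by_gas = (P₁V₁ − P₂V₂)/(γ−1).
W_by = (446000×0.00307 − 5844×0.0679) / (2/5) = 2431 J.
Q = 0 ⇒ ΔU = −W_by = -2431 J.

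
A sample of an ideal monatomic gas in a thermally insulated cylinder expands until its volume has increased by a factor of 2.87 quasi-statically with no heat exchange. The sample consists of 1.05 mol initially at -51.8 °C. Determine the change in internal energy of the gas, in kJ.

ΔU ≈ -1.46 kJ

Adiabatic: T₁V₁^(γ−1) = T₂V₂^(γ−1) ⇒ T₂ = T₁ (V₁/V₂)^(γ−1).
γ = 5/3 for a monatomic ideal gas, so γ−1 = 2/3.
T₁ = -51.8 °C = 221.3 K.
T₂ = 221.3 × (1/2.87)^(2/3) = 109.6 K.
Q = 0, so ΔU = W_on_gas = nCᵥΔT with Cᵥ = R/(γ−1) = 12.47 J/(mol·K).
ΔU = 1.05 × 12.47 × (109.6 − 221.3) = -1463 J.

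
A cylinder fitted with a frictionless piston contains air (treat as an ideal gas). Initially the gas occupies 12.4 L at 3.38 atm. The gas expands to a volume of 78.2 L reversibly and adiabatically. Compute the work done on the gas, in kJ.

W ≈ -5.53 kJ

γ = 7/5 for a diatomic ideal gas.
P₂ = P₁(V₁/V₂)^γ = 3.38×(12.4/78.2)^(7/5) = 0.2566 atm.
For a reversible adiabat, W_by_gas = (P₁V₁ − P₂V₂)/(γ−1).
W_by = (342500×0.0124 − 26000×0.0782) / (2/5) = 5534 J.
W_on_gas = −W_by = -5534 J.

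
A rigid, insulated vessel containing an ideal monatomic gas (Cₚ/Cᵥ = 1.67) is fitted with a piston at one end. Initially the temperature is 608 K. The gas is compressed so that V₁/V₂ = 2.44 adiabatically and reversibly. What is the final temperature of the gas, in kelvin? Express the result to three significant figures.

T₂ ≈ 1110 K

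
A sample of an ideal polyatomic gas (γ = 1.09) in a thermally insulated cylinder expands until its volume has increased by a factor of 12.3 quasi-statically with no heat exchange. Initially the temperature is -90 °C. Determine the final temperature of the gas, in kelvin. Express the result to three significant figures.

T₂ ≈ 146 K

For a reversible adiabat TV^(γ−1) is constant, so T₂ = T₁ (V₁/V₂)^(γ−1).
T₁ = -90 °C = 183.1 K.
T₂ = 183.1 × (1/12.3)^(0.09) = 146.1 K.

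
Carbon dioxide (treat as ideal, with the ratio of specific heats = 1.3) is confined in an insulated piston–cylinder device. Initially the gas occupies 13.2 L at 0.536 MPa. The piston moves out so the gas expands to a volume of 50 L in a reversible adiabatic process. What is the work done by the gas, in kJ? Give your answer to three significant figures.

W ≈ 7.77 kJ

P₂ = P₁(V₁/V₂)^γ = 0.536×(13.2/50)^(1.3) = 0.0949 MPa.
For a reversible adiabat, W_by_gas = (P₁V₁ − P₂V₂)/(γ−1).
W_by = (536000×0.0132 − 94900×0.05) / (0.3) = 7768 J.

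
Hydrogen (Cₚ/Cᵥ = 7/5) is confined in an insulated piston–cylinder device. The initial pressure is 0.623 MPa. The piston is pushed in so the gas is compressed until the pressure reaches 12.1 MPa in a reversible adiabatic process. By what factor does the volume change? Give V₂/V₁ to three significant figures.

V₂/V₁ ≈ 0.120

From PV^γ = const, V₂/V₁ = (P₁/P₂)^(1/γ).
V₂/V₁ = (0.623/12.1)^(5/7) = 0.1202.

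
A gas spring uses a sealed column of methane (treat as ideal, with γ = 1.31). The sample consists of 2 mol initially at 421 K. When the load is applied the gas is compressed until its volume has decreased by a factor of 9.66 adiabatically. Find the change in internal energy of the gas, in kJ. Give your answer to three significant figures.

ΔU ≈ 23.0 kJ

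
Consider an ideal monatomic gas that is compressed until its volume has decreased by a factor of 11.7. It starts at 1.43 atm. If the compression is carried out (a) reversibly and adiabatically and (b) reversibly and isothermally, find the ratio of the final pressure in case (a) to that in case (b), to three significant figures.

For a monatomic ideal gas γ = 5/3.
Isothermal: P_b = P₁(V₁/V₂) = 1.43×11.7.
Adiabatic: P_a = P₁(V₁/V₂)^γ = 1.43×11.7^(5/3).
P_a/P_b = (V₁/V₂)^(γ−1) = 11.7^(2/3) = 5.154.

P_adiabatic / P_isothermal ≈ 5.15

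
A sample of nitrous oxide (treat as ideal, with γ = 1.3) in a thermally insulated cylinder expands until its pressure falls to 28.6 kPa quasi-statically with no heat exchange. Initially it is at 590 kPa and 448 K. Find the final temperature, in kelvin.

T₂ ≈ 223 K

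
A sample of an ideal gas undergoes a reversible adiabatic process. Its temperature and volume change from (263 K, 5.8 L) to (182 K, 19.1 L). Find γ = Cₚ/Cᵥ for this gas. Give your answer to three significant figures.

γ ≈ 1.31

TV^(γ−1) = const ⇒ γ − 1 = ln(T₂/T₁) / ln(V₁/V₂).
γ = 1 + ln(182/263) / ln(5.8/19.1) = 1.309.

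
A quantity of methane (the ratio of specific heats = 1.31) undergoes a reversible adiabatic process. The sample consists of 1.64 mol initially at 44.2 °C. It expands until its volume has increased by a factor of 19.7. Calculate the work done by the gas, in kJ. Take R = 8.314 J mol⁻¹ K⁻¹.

For a reversible adiabat TV^(γ−1) is constant, so T₂ = T₁ (V₁/V₂)^(γ−1).
T₁ = 44.2 °C = 317.3 K.
T₂ = 317.3 × (1/19.7)^(0.31) = 126 K.
Q = 0, so ΔU = W_on_gas = nCᵥΔT with Cᵥ = R/(γ−1) = 26.82 J/(mol·K).
ΔU = 1.64 × 26.82 × (126 − 317.3) = -8418 J.
Work done by the gas = −ΔU = 8418 J.

W ≈ 8.42 kJ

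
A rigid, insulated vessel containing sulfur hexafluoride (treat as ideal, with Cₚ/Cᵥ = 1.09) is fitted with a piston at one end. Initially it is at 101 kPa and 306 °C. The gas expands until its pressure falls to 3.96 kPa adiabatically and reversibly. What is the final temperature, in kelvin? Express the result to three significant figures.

T₂ ≈ 443 K

Adiabatic: T₂/T₁ = (P₂/P₁)^((γ−1)/γ).
T₁ = 306 °C = 579.1 K.
T₂ = 579.1 × (3.96/101)^(0.0826) = 443.2 K.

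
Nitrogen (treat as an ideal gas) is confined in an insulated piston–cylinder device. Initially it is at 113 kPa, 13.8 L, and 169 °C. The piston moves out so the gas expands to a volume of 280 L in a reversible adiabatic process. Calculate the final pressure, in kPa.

P₂ ≈ 1.67 kPa

Adiabatic: P₁V₁^γ = P₂V₂^γ ⇒ P₂ = P₁ (V₁/V₂)^γ.
γ = 7/5 for a diatomic ideal gas.
P₂ = 113 × (13.8/280)^(7/5) = 1.671 kPa.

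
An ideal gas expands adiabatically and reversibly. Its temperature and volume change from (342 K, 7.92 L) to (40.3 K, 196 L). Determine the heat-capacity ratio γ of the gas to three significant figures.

γ ≈ 1.67

TV^(γ−1) = const ⇒ γ − 1 = ln(T₂/T₁) / ln(V₁/V₂).
γ = 1 + ln(40.3/342) / ln(7.92/196) = 1.666.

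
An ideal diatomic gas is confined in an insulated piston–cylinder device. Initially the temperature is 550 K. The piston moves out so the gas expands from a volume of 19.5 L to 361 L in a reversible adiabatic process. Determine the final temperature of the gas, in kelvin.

T₂ ≈ 171 K

Adiabatic: T₁V₁^(γ−1) = T₂V₂^(γ−1) ⇒ T₂ = T₁ (V₁/V₂)^(γ−1).
For a diatomic ideal gas γ = 7/5, so γ−1 = 2/5.
T₂ = 550 × (19.5/361)^(2/5) = 171.1 K.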